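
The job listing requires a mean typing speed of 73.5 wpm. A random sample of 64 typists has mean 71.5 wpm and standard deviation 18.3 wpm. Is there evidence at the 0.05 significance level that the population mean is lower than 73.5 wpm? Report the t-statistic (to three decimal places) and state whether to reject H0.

t = -0.874; fail to reject H0

H0: μ = 73.5; H1: μ < 73.5 (one-sample t-test, left-tailed).
t = (x̄ − μ₀)/(s/√n) = (71.5 − 73.5)/(18.3/√64) = -0.874
df = n − 1 = 63
p-value = P(T ≤ -0.874) ≈ 0.1926
Since p ≈ 0.1926 > α = 0.05, fail to reject H0; the data do not provide sufficient evidence against H0.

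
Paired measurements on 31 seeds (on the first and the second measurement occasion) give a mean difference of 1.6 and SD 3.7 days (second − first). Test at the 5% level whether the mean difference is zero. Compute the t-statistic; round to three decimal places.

H0: μ_d = 0; H1: μ_d ≠ 0 (paired t-test on the differences, two-sided).
t = d̄/(s_d/√n) = 1.6/(3.7/√31) = 2.408
df = n − 1 = 30
Two-sided p-value ≈ 0.022
Since p ≈ 0.022 < α = 0.05, reject H0; the data support H1.

2.408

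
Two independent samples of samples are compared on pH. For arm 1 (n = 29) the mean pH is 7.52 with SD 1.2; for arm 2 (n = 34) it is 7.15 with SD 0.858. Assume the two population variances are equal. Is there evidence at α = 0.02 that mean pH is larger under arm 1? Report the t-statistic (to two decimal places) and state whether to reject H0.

Let group 1 = arm 1, group 2 = arm 2. H0: μ_1 = μ_2; H1: μ_1 > μ_2 (two-sample pooled-variance t-test, right-tailed).
s_p² = [(29−1)·1.2² + (34−1)·0.858²]/(29+34−2) = 1.05924
t = (7.52 − 7.15)/√[1.05924·(1/29 + 1/34)] = 1.42
df = n₁ + n₂ − 2 = 61
p-value = P(T ≥ 1.42) ≈ 0.080
Since p ≈ 0.080 > α = 0.02, fail to reject H0; the data do not provide sufficient evidence against H0.

t = 1.42; fail to reject H0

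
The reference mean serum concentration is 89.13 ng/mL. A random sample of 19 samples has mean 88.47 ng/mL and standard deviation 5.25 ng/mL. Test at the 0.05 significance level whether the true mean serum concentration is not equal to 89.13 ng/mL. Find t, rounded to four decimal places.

-0.5480

H0: μ = 89.13; H1: μ ≠ 89.13 (one-sample t-test, two-sided).
t = (x̄ − μ₀)/(s/√n) = (88.47 − 89.13)/(5.25/√19) = -0.5480
df = n − 1 = 18
Two-sided p-value ≈ 0.5904
Since p ≈ 0.5904 > α = 0.05, fail to reject H0; the data do not provide sufficient evidence against H0.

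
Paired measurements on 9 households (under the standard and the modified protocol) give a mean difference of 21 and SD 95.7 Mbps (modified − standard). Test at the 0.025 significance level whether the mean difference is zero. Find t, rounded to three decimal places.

0.658

H0: μ_d = 0; H1: μ_d ≠ 0 (paired t-test on the differences, two-sided).
t = d̄/(s_d/√n) = 21/(95.7/√9) = 0.658
df = n − 1 = 8
Two-sided p-value ≈ 0.5288
Since p ≈ 0.5288 > α = 0.025, fail to reject H0; the evidence is not statistically significant.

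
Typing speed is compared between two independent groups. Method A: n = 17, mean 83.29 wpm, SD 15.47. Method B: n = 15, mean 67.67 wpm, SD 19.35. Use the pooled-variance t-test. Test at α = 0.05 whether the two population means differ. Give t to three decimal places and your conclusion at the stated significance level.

t = 2.536; reject H0

Let group 1 = method A, group 2 = method B. H0: μ_1 = μ_2; H1: μ_1 ≠ μ_2 (two-sample pooled-variance t-test, two-sided).
s_p² = [(17−1)·15.47² + (15−1)·19.35²]/(17+15−2) = 302.368
t = (83.29 − 67.67)/√[302.368·(1/17 + 1/15)] = 2.536
df = n₁ + n₂ − 2 = 30
Two-sided p-value ≈ 0.0167
Since p ≈ 0.0167 < α = 0.05, reject H0; the evidence is statistically significant.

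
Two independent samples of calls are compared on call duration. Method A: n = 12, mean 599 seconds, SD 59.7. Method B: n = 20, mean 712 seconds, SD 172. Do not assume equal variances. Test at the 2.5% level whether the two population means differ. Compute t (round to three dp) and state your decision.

t = -2.681; reject H0

Let group 1 = method A, group 2 = method B. H0: μ_1 = μ_2; H1: μ_1 ≠ μ_2 (Welch's two-sample t-test, two-sided).
t = (x̄_1 − x̄_2)/√(s_1²/n_1 + s_2²/n_2) = (599 − 712)/√(59.7²/12 + 172²/20) = -2.681
Welch–Satterthwaite df ≈ 25.61
Two-sided p-value ≈ 0.0127
Since p ≈ 0.0127 < α = 0.025, reject H0; the evidence is statistically significant.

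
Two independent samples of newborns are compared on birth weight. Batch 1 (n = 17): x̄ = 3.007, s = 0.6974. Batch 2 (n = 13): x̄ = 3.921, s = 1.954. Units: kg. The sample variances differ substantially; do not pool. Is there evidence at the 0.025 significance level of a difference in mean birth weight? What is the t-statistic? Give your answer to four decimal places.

-1.6099

Let group 1 = batch 1, group 2 = batch 2. H0: μ_1 = μ_2; H1: μ_1 ≠ μ_2 (Welch's two-sample t-test, two-sided).
t = (x̄_1 − x̄_2)/√(s_1²/n_1 + s_2²/n_2) = (3.007 − 3.921)/√(0.6974²/17 + 1.954²/13) = -1.6099
Welch–Satterthwaite df ≈ 14.35
Two-sided p-value ≈ 0.129
Since p ≈ 0.129 > α = 0.025, fail to reject H0; the evidence is not statistically significant.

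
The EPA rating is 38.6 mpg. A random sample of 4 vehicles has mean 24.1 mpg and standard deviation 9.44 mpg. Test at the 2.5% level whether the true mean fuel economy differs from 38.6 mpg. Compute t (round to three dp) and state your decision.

t = -3.072; fail to reject H0

H0: μ = 38.6; H1: μ ≠ 38.6 (one-sample t-test, two-sided).
t = (x̄ − μ₀)/(s/√n) = (24.1 − 38.6)/(9.44/√4) = -3.072
df = n − 1 = 3
Two-sided p-value ≈ 0.0545
Since p ≈ 0.0545 > α = 0.025, fail to reject H0; the data do not provide sufficient evidence against H0.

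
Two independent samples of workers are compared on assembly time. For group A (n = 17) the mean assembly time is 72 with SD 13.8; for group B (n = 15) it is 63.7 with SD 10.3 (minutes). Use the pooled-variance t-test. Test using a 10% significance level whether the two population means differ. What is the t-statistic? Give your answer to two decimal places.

1.91

Let group 1 = group A, group 2 = group B. H0: μ_1 = μ_2; H1: μ_1 ≠ μ_2 (two-sample pooled-variance t-test, two-sided).
s_p² = [(17−1)·13.8² + (15−1)·10.3²]/(17+15−2) = 151.077
t = (72 − 63.7)/√[151.077·(1/17 + 1/15)] = 1.91
df = n₁ + n₂ − 2 = 30
Two-sided p-value ≈ 0.066
Since p ≈ 0.066 < α = 0.1, reject H0; the evidence is statistically significant.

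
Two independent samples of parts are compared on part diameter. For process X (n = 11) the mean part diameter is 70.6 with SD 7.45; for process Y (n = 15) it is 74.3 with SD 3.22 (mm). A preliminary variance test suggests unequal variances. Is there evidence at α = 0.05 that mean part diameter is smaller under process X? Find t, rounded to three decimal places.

Let group 1 = process X, group 2 = process Y. H0: μ_1 = μ_2; H1: μ_1 < μ_2 (Welch's two-sample t-test, left-tailed).
t = (x̄_1 − x̄_2)/√(s_1²/n_1 + s_2²/n_2) = (70.6 − 74.3)/√(7.45²/11 + 3.22²/15) = -1.545
Welch–Satterthwaite df ≈ 12.76
p-value = P(T ≤ -1.545) ≈ 0.0734
Since p ≈ 0.0734 > α = 0.05, fail to reject H0; the data do not provide sufficient evidence against H0.

-1.545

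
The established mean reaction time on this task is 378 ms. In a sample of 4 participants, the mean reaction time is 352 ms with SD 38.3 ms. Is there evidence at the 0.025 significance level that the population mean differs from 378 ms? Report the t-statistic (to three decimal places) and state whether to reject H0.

H0: μ = 378; H1: μ ≠ 378 (one-sample t-test, two-sided).
t = (x̄ − μ₀)/(s/√n) = (352 − 378)/(38.3/√4) = -1.358
df = n − 1 = 3
Two-sided p-value ≈ 0.268
Since p ≈ 0.268 > α = 0.025, fail to reject H0; the evidence is not statistically significant.

t = -1.358; fail to reject H0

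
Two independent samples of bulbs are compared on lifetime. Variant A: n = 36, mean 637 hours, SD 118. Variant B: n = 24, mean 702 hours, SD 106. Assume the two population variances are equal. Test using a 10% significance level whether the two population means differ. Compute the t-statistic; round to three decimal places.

Let group 1 = variant A, group 2 = variant B. H0: μ_1 = μ_2; H1: μ_1 ≠ μ_2 (two-sample pooled-variance t-test, two-sided).
s_p² = [(36−1)·118² + (24−1)·106²]/(36+24−2) = 12858.1
t = (637 − 702)/√[12858.1·(1/36 + 1/24)] = -2.175
df = n₁ + n₂ − 2 = 58
Two-sided p-value ≈ 0.034
Since p ≈ 0.034 < α = 0.1, reject H0; the evidence is statistically significant.

-2.175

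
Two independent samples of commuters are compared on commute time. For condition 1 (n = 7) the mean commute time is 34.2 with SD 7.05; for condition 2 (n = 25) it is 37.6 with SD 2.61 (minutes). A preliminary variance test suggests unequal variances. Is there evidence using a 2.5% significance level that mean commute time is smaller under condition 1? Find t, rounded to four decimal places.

-1.2522

Let group 1 = condition 1, group 2 = condition 2. H0: μ_1 = μ_2; H1: μ_1 < μ_2 (Welch's two-sample t-test, left-tailed).
t = (x̄_1 − x̄_2)/√(s_1²/n_1 + s_2²/n_2) = (34.2 − 37.6)/√(7.05²/7 + 2.61²/25) = -1.2522
Welch–Satterthwaite df ≈ 6.47
p-value = P(T ≤ -1.2522) ≈ 0.1269
Since p ≈ 0.1269 > α = 0.025, fail to reject H0; the data do not provide sufficient evidence against H0.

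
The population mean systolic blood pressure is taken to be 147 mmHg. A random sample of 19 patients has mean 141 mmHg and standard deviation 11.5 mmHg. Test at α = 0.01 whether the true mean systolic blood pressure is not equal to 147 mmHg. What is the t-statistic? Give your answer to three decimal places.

-2.274

H0: μ = 147; H1: μ ≠ 147 (one-sample t-test, two-sided).
t = (x̄ − μ₀)/(s/√n) = (141 − 147)/(11.5/√19) = -2.274
df = n − 1 = 18
Two-sided p-value ≈ 0.035
Since p ≈ 0.035 > α = 0.01, fail to reject H0; the evidence is not statistically significant.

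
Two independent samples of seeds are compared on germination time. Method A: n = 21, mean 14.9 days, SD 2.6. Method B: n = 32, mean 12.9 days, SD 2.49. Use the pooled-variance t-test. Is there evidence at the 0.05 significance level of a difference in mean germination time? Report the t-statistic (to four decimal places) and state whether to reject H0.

t = 2.8107; reject H0

Let group 1 = method A, group 2 = method B. H0: μ_1 = μ_2; H1: μ_1 ≠ μ_2 (two-sample pooled-variance t-test, two-sided).
s_p² = [(21−1)·2.6² + (32−1)·2.49²]/(21+32−2) = 6.41967
t = (14.9 − 12.9)/√[6.41967·(1/21 + 1/32)] = 2.8107
df = n₁ + n₂ − 2 = 51
Two-sided p-value ≈ 0.007
Since p ≈ 0.007 < α = 0.05, reject H0; the evidence is statistically significant.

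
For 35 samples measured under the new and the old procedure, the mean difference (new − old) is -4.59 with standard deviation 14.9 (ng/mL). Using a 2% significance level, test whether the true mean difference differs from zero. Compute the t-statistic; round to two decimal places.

H0: μ_d = 0; H1: μ_d ≠ 0 (paired t-test on the differences, two-sided).
t = d̄/(s_d/√n) = -4.59/(14.9/√35) = -1.82
df = n − 1 = 34
Two-sided p-value ≈ 0.077
Since p ≈ 0.077 > α = 0.02, fail to reject H0; the data do not provide sufficient evidence against H0.

-1.82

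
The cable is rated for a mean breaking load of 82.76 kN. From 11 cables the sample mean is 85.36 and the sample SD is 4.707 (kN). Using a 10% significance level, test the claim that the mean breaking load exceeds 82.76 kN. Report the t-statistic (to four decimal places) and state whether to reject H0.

H0: μ = 82.76; H1: μ > 82.76 (one-sample t-test, right-tailed).
t = (x̄ − μ₀)/(s/√n) = (85.36 − 82.76)/(4.707/√11) = 1.8320
df = n − 1 = 10
p-value = P(T ≥ 1.8320) ≈ 0.048
Since p ≈ 0.048 < α = 0.1, reject H0; the data support H1.

t = 1.8320; reject H0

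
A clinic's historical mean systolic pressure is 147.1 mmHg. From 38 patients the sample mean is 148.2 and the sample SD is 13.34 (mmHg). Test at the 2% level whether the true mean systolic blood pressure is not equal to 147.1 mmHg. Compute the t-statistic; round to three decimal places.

0.508

H0: μ = 147.1; H1: μ ≠ 147.1 (one-sample t-test, two-sided).
t = (x̄ − μ₀)/(s/√n) = (148.2 − 147.1)/(13.34/√38) = 0.508
df = n − 1 = 37
Two-sided p-value ≈ 0.6143
Since p ≈ 0.6143 > α = 0.02, fail to reject H0; the data do not provide sufficient evidence against H0.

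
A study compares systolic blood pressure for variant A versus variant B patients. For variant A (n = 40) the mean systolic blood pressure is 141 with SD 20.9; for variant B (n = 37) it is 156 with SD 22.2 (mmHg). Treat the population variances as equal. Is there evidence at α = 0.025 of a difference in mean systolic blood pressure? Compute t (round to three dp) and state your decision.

Let group 1 = variant A, group 2 = variant B. H0: μ_1 = μ_2; H1: μ_1 ≠ μ_2 (two-sample pooled-variance t-test, two-sided).
s_p² = [(40−1)·20.9² + (37−1)·22.2²]/(40+37−2) = 463.704
t = (141 − 156)/√[463.704·(1/40 + 1/37)] = -3.054
df = n₁ + n₂ − 2 = 75
Two-sided p-value ≈ 0.003
Since p ≈ 0.003 < α = 0.025, reject H0; the data support H1.

t = -3.054; reject H0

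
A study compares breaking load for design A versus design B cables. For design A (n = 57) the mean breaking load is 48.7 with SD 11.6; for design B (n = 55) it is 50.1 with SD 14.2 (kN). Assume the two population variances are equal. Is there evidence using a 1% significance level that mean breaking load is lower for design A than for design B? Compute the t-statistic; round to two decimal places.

-0.57

Let group 1 = design A, group 2 = design B. H0: μ_1 = μ_2; H1: μ_1 < μ_2 (two-sample pooled-variance t-test, left-tailed).
s_p² = [(57−1)·11.6² + (55−1)·14.2²]/(57+55−2) = 167.49
t = (48.7 − 50.1)/√[167.49·(1/57 + 1/55)] = -0.57
df = n₁ + n₂ − 2 = 110
p-value = P(T ≤ -0.57) ≈ 0.284
Since p ≈ 0.284 > α = 0.01, fail to reject H0; the data do not provide sufficient evidence against H0.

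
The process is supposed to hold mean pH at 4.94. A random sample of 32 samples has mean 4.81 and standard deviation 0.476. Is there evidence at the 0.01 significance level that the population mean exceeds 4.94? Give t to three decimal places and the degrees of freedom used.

t = -1.545, df = 31

H0: μ = 4.94; H1: μ > 4.94 (one-sample t-test, right-tailed).
t = (x̄ − μ₀)/(s/√n) = (4.81 − 4.94)/(0.476/√32) = -1.545
df = n − 1 = 31
p-value = P(T ≥ -1.545) ≈ 0.9337
Since p ≈ 0.9337 > α = 0.01, fail to reject H0; the evidence is not statistically significant.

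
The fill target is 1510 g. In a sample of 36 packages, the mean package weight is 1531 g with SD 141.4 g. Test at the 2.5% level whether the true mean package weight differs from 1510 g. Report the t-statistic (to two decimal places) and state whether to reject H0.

t = 0.89; fail to reject H0

H0: μ = 1510; H1: μ ≠ 1510 (one-sample t-test, two-sided).
t = (x̄ − μ₀)/(s/√n) = (1531 − 1510)/(141.4/√36) = 0.89
df = n − 1 = 35
Two-sided p-value ≈ 0.3790
Since p ≈ 0.3790 > α = 0.025, fail to reject H0; the data do not provide sufficient evidence against H0.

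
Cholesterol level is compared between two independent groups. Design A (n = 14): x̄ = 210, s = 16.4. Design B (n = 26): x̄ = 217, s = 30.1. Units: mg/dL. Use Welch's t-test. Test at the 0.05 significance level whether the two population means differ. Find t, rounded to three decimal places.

Let group 1 = design A, group 2 = design B. H0: μ_1 = μ_2; H1: μ_1 ≠ μ_2 (Welch's two-sample t-test, two-sided).
t = (x̄_1 − x̄_2)/√(s_1²/n_1 + s_2²/n_2) = (210 − 217)/√(16.4²/14 + 30.1²/26) = -0.952
Welch–Satterthwaite df ≈ 37.97
Two-sided p-value ≈ 0.3471
Since p ≈ 0.3471 > α = 0.05, fail to reject H0; the evidence is not statistically significant.

-0.952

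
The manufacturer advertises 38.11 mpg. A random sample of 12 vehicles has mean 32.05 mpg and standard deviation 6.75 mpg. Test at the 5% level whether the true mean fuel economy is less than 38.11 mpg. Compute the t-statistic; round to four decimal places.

-3.1100

H0: μ = 38.11; H1: μ < 38.11 (one-sample t-test, left-tailed).
t = (x̄ − μ₀)/(s/√n) = (32.05 − 38.11)/(6.75/√12) = -3.1100
df = n − 1 = 11
p-value = P(T ≤ -3.1100) ≈ 0.005
Since p ≈ 0.005 < α = 0.05, reject H0; the data support H1.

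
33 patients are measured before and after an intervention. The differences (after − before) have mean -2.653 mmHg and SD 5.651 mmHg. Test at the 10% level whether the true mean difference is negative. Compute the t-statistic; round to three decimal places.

H0: μ_d = 0; H1: μ_d < 0 (paired t-test on the differences, left-tailed).
t = d̄/(s_d/√n) = -2.653/(5.651/√33) = -2.697
df = n − 1 = 32
p-value = P(T ≤ -2.697) ≈ 0.0055
Since p ≈ 0.0055 < α = 0.1, reject H0; the data support H1.

-2.697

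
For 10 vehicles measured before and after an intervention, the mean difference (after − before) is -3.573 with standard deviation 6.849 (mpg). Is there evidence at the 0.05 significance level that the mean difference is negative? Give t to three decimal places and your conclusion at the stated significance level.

t = -1.650; fail to reject H0

H0: μ_d = 0; H1: μ_d < 0 (paired t-test on the differences, left-tailed).
t = d̄/(s_d/√n) = -3.573/(6.849/√10) = -1.650
df = n − 1 = 9
p-value = P(T ≤ -1.650) ≈ 0.067
Since p ≈ 0.067 > α = 0.05, fail to reject H0; the evidence is not statistically significant.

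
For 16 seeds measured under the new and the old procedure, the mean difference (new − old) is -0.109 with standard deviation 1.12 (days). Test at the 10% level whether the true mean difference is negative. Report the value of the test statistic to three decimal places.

-0.389

H0: μ_d = 0; H1: μ_d < 0 (paired t-test on the differences, left-tailed).
t = d̄/(s_d/√n) = -0.109/(1.12/√16) = -0.389
df = n − 1 = 15
p-value = P(T ≤ -0.389) ≈ 0.3513
Since p ≈ 0.3513 > α = 0.1, fail to reject H0; the data do not provide sufficient evidence against H0.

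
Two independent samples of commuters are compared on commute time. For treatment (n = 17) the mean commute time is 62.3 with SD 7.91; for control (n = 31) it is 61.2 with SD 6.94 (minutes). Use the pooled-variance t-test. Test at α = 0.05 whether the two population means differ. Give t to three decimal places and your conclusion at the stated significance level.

t = 0.500; fail to reject H0

Let group 1 = treatment, group 2 = control. H0: μ_1 = μ_2; H1: μ_1 ≠ μ_2 (two-sample pooled-variance t-test, two-sided).
s_p² = [(17−1)·7.91² + (31−1)·6.94²]/(17+31−2) = 53.1739
t = (62.3 − 61.2)/√[53.1739·(1/17 + 1/31)] = 0.500
df = n₁ + n₂ − 2 = 46
Two-sided p-value ≈ 0.620
Since p ≈ 0.620 > α = 0.05, fail to reject H0; the data do not provide sufficient evidence against H0.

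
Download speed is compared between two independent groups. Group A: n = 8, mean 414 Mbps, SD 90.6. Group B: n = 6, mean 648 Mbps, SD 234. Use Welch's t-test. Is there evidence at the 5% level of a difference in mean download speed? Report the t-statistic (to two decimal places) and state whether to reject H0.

t = -2.32; fail to reject H0

Let group 1 = group A, group 2 = group B. H0: μ_1 = μ_2; H1: μ_1 ≠ μ_2 (Welch's two-sample t-test, two-sided).
t = (x̄_1 − x̄_2)/√(s_1²/n_1 + s_2²/n_2) = (414 − 648)/√(90.6²/8 + 234²/6) = -2.32
Welch–Satterthwaite df ≈ 6.13
Two-sided p-value ≈ 0.0583
Since p ≈ 0.0583 > α = 0.05, fail to reject H0; the data do not provide sufficient evidence against H0.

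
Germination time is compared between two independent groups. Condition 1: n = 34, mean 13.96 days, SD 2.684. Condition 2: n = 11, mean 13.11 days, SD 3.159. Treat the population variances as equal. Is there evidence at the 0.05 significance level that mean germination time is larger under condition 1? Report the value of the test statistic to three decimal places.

0.875

Let group 1 = condition 1, group 2 = condition 2. H0: μ_1 = μ_2; H1: μ_1 > μ_2 (two-sample pooled-variance t-test, right-tailed).
s_p² = [(34−1)·2.684² + (11−1)·3.159²]/(34+11−2) = 7.8493
t = (13.96 − 13.11)/√[7.8493·(1/34 + 1/11)] = 0.875
df = n₁ + n₂ − 2 = 43
p-value = P(T ≥ 0.875) ≈ 0.193
Since p ≈ 0.193 > α = 0.05, fail to reject H0; the data do not provide sufficient evidence against H0.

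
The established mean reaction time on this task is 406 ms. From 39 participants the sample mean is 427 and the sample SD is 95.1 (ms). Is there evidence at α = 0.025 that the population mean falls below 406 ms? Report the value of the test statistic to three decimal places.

H0: μ = 406; H1: μ < 406 (one-sample t-test, left-tailed).
t = (x̄ − μ₀)/(s/√n) = (427 − 406)/(95.1/√39) = 1.379
df = n − 1 = 38
p-value = P(T ≤ 1.379) ≈ 0.912
Since p ≈ 0.912 > α = 0.025, fail to reject H0; the evidence is not statistically significant.

1.379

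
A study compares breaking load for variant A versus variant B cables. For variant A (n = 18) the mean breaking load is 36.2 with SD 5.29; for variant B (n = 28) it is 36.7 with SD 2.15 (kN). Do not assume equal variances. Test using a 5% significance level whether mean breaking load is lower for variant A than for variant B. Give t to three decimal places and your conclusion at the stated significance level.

t = -0.381; fail to reject H0

Let group 1 = variant A, group 2 = variant B. H0: μ_1 = μ_2; H1: μ_1 < μ_2 (Welch's two-sample t-test, left-tailed).
t = (x̄_1 − x̄_2)/√(s_1²/n_1 + s_2²/n_2) = (36.2 − 36.7)/√(5.29²/18 + 2.15²/28) = -0.381
Welch–Satterthwaite df ≈ 20.66
p-value = P(T ≤ -0.381) ≈ 0.353
Since p ≈ 0.353 > α = 0.05, fail to reject H0; the data do not provide sufficient evidence against H0.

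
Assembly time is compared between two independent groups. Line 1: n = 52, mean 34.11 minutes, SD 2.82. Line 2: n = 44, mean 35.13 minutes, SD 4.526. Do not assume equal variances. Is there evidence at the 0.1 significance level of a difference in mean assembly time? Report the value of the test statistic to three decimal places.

-1.297

Let group 1 = line 1, group 2 = line 2. H0: μ_1 = μ_2; H1: μ_1 ≠ μ_2 (Welch's two-sample t-test, two-sided).
t = (x̄_1 − x̄_2)/√(s_1²/n_1 + s_2²/n_2) = (34.11 − 35.13)/√(2.82²/52 + 4.526²/44) = -1.297
Welch–Satterthwaite df ≈ 69.56
Two-sided p-value ≈ 0.199
Since p ≈ 0.199 > α = 0.1, fail to reject H0; the data do not provide sufficient evidence against H0.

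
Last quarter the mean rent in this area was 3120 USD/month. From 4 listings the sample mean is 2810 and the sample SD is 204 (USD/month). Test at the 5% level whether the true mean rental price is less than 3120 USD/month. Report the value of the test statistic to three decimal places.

-3.039

H0: μ = 3120; H1: μ < 3120 (one-sample t-test, left-tailed).
t = (x̄ − μ₀)/(s/√n) = (2810 − 3120)/(204/√4) = -3.039
df = n − 1 = 3
p-value = P(T ≤ -3.039) ≈ 0.0280
Since p ≈ 0.0280 < α = 0.05, reject H0; the evidence is statistically significant.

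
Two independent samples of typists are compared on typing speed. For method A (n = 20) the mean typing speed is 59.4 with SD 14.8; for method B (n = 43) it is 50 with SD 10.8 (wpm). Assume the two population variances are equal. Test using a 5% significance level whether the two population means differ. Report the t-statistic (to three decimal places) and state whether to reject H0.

t = 2.850; reject H0

Let group 1 = method A, group 2 = method B. H0: μ_1 = μ_2; H1: μ_1 ≠ μ_2 (two-sample pooled-variance t-test, two-sided).
s_p² = [(20−1)·14.8² + (43−1)·10.8²]/(20+43−2) = 148.535
t = (59.4 − 50)/√[148.535·(1/20 + 1/43)] = 2.850
df = n₁ + n₂ − 2 = 61
Two-sided p-value ≈ 0.0060
Since p ≈ 0.0060 < α = 0.05, reject H0; the evidence is statistically significant.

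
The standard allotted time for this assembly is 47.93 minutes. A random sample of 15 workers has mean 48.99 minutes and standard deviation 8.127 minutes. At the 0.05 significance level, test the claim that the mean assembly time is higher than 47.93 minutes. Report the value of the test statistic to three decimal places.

0.505

H0: μ = 47.93; H1: μ > 47.93 (one-sample t-test, right-tailed).
t = (x̄ − μ₀)/(s/√n) = (48.99 − 47.93)/(8.127/√15) = 0.505
df = n − 1 = 14
p-value = P(T ≥ 0.505) ≈ 0.311
Since p ≈ 0.311 > α = 0.05, fail to reject H0; the data do not provide sufficient evidence against H0.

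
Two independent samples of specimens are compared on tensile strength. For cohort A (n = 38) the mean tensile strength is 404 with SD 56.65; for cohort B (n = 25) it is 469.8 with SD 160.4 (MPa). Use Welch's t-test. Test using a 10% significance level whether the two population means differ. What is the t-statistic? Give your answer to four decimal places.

Let group 1 = cohort A, group 2 = cohort B. H0: μ_1 = μ_2; H1: μ_1 ≠ μ_2 (Welch's two-sample t-test, two-sided).
t = (x̄_1 − x̄_2)/√(s_1²/n_1 + s_2²/n_2) = (404 − 469.8)/√(56.65²/38 + 160.4²/25) = -1.9718
Welch–Satterthwaite df ≈ 27.98
Two-sided p-value ≈ 0.0586
Since p ≈ 0.0586 < α = 0.1, reject H0; the evidence is statistically significant.

-1.9718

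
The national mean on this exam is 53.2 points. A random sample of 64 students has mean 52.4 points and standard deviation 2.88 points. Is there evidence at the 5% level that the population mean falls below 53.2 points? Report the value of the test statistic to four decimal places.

-2.2222

H0: μ = 53.2; H1: μ < 53.2 (one-sample t-test, left-tailed).
t = (x̄ − μ₀)/(s/√n) = (52.4 − 53.2)/(2.88/√64) = -2.2222
df = n − 1 = 63
p-value = P(T ≤ -2.2222) ≈ 0.015
Since p ≈ 0.015 < α = 0.05, reject H0; the evidence is statistically significant.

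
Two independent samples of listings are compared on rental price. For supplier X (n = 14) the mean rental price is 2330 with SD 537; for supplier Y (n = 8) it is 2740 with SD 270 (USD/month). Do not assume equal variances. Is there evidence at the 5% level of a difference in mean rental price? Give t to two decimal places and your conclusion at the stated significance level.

Let group 1 = supplier X, group 2 = supplier Y. H0: μ_1 = μ_2; H1: μ_1 ≠ μ_2 (Welch's two-sample t-test, two-sided).
t = (x̄_1 − x̄_2)/√(s_1²/n_1 + s_2²/n_2) = (2330 − 2740)/√(537²/14 + 270²/8) = -2.38
Welch–Satterthwaite df ≈ 19.84
Two-sided p-value ≈ 0.028
Since p ≈ 0.028 < α = 0.05, reject H0; the evidence is statistically significant.

t = -2.38; reject H0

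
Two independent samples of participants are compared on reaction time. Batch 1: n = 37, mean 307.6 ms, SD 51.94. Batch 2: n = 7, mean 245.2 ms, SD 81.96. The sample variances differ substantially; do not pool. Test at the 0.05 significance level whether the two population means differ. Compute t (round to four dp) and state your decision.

Let group 1 = batch 1, group 2 = batch 2. H0: μ_1 = μ_2; H1: μ_1 ≠ μ_2 (Welch's two-sample t-test, two-sided).
t = (x̄_1 − x̄_2)/√(s_1²/n_1 + s_2²/n_2) = (307.6 − 245.2)/√(51.94²/37 + 81.96²/7) = 1.9419
Welch–Satterthwaite df ≈ 6.94
Two-sided p-value ≈ 0.094
Since p ≈ 0.094 > α = 0.05, fail to reject H0; the data do not provide sufficient evidence against H0.

t = 1.9419; fail to reject H0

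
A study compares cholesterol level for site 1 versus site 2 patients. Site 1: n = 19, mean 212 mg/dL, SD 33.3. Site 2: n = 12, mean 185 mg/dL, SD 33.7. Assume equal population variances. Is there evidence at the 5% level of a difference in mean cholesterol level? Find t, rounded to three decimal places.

2.189

Let group 1 = site 1, group 2 = site 2. H0: μ_1 = μ_2; H1: μ_1 ≠ μ_2 (two-sample pooled-variance t-test, two-sided).
s_p² = [(19−1)·33.3² + (12−1)·33.7²]/(19+12−2) = 1119.06
t = (212 − 185)/√[1119.06·(1/19 + 1/12)] = 2.189
df = n₁ + n₂ − 2 = 29
Two-sided p-value ≈ 0.0368
Since p ≈ 0.0368 < α = 0.05, reject H0; the evidence is statistically significant.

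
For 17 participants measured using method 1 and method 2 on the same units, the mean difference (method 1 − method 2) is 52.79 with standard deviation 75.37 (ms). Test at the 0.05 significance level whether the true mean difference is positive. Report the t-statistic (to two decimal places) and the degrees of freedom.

t = 2.89, df = 16

H0: μ_d = 0; H1: μ_d > 0 (paired t-test on the differences, right-tailed).
t = d̄/(s_d/√n) = 52.79/(75.37/√17) = 2.89
df = n − 1 = 16
p-value = P(T ≥ 2.89) ≈ 0.005
Since p ≈ 0.005 < α = 0.05, reject H0; the data support H1.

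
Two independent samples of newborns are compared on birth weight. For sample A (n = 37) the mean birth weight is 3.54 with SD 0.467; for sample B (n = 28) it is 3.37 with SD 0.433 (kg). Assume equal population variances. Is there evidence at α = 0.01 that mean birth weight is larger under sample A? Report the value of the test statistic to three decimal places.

1.499

Let group 1 = sample A, group 2 = sample B. H0: μ_1 = μ_2; H1: μ_1 > μ_2 (two-sample pooled-variance t-test, right-tailed).
s_p² = [(37−1)·0.467² + (28−1)·0.433²]/(37+28−2) = 0.204975
t = (3.54 − 3.37)/√[0.204975·(1/37 + 1/28)] = 1.499
df = n₁ + n₂ − 2 = 63
p-value = P(T ≥ 1.499) ≈ 0.0694
Since p ≈ 0.0694 > α = 0.01, fail to reject H0; the data do not provide sufficient evidence against H0.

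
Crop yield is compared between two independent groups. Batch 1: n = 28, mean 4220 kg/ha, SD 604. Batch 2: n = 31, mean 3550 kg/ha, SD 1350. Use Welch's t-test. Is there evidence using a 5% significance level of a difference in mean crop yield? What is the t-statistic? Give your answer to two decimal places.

2.50

Let group 1 = batch 1, group 2 = batch 2. H0: μ_1 = μ_2; H1: μ_1 ≠ μ_2 (Welch's two-sample t-test, two-sided).
t = (x̄_1 − x̄_2)/√(s_1²/n_1 + s_2²/n_2) = (4220 − 3550)/√(604²/28 + 1350²/31) = 2.50
Welch–Satterthwaite df ≈ 42.45
Two-sided p-value ≈ 0.0164
Since p ≈ 0.0164 < α = 0.05, reject H0; the data support H1.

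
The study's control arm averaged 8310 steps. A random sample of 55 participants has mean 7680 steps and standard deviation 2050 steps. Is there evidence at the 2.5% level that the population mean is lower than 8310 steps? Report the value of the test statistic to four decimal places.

-2.2791

H0: μ = 8310; H1: μ < 8310 (one-sample t-test, left-tailed).
t = (x̄ − μ₀)/(s/√n) = (7680 − 8310)/(2050/√55) = -2.2791
df = n − 1 = 54
p-value = P(T ≤ -2.2791) ≈ 0.013
Since p ≈ 0.013 < α = 0.025, reject H0; the evidence is statistically significant.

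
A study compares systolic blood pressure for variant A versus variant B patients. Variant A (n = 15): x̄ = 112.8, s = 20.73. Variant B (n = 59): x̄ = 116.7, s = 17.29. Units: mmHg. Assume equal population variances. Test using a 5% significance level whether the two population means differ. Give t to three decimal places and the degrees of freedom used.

t = -0.749, df = 72

Let group 1 = variant A, group 2 = variant B. H0: μ_1 = μ_2; H1: μ_1 ≠ μ_2 (two-sample pooled-variance t-test, two-sided).
s_p² = [(15−1)·20.73² + (59−1)·17.29²]/(15+59−2) = 324.375
t = (112.8 − 116.7)/√[324.375·(1/15 + 1/59)] = -0.749
df = n₁ + n₂ − 2 = 72
Two-sided p-value ≈ 0.4564
Since p ≈ 0.4564 > α = 0.05, fail to reject H0; the data do not provide sufficient evidence against H0.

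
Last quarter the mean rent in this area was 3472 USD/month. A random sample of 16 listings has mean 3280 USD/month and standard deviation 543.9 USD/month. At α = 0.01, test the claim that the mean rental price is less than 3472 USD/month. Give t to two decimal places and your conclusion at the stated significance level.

H0: μ = 3472; H1: μ < 3472 (one-sample t-test, left-tailed).
t = (x̄ − μ₀)/(s/√n) = (3280 − 3472)/(543.9/√16) = -1.41
df = n − 1 = 15
p-value = P(T ≤ -1.41) ≈ 0.0892
Since p ≈ 0.0892 > α = 0.01, fail to reject H0; the data do not provide sufficient evidence against H0.

t = -1.41; fail to reject H0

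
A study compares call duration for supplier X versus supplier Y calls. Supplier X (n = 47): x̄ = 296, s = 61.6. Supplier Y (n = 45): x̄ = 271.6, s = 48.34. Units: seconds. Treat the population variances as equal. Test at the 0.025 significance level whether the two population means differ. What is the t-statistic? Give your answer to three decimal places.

2.107

Let group 1 = supplier X, group 2 = supplier Y. H0: μ_1 = μ_2; H1: μ_1 ≠ μ_2 (two-sample pooled-variance t-test, two-sided).
s_p² = [(47−1)·61.6² + (45−1)·48.34²]/(47+45−2) = 3081.86
t = (296 − 271.6)/√[3081.86·(1/47 + 1/45)] = 2.107
df = n₁ + n₂ − 2 = 90
Two-sided p-value ≈ 0.0379
Since p ≈ 0.0379 > α = 0.025, fail to reject H0; the evidence is not statistically significant.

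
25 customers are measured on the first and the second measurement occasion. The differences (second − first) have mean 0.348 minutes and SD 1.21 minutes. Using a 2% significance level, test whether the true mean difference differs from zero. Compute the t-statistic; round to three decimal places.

H0: μ_d = 0; H1: μ_d ≠ 0 (paired t-test on the differences, two-sided).
t = d̄/(s_d/√n) = 0.348/(1.21/√25) = 1.438
df = n − 1 = 24
Two-sided p-value ≈ 0.1633
Since p ≈ 0.1633 > α = 0.02, fail to reject H0; the data do not provide sufficient evidence against H0.

1.438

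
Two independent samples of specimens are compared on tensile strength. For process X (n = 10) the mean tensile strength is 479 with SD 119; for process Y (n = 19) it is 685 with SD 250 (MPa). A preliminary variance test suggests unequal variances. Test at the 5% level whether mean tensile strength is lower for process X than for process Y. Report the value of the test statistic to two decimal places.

Let group 1 = process X, group 2 = process Y. H0: μ_1 = μ_2; H1: μ_1 < μ_2 (Welch's two-sample t-test, left-tailed).
t = (x̄_1 − x̄_2)/√(s_1²/n_1 + s_2²/n_2) = (479 − 685)/√(119²/10 + 250²/19) = -3.00
Welch–Satterthwaite df ≈ 26.87
p-value = P(T ≤ -3.00) ≈ 0.003
Since p ≈ 0.003 < α = 0.05, reject H0; the data support H1.

-3.00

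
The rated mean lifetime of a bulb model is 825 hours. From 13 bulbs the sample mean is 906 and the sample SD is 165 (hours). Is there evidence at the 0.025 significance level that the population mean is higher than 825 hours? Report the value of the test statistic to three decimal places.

1.770

H0: μ = 825; H1: μ > 825 (one-sample t-test, right-tailed).
t = (x̄ − μ₀)/(s/√n) = (906 − 825)/(165/√13) = 1.770
df = n − 1 = 12
p-value = P(T ≥ 1.770) ≈ 0.051
Since p ≈ 0.051 > α = 0.025, fail to reject H0; the data do not provide sufficient evidence against H0.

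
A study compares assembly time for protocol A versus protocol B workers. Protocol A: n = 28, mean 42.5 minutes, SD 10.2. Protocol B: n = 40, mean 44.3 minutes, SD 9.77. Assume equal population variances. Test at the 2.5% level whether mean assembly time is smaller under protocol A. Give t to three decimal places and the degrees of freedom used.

Let group 1 = protocol A, group 2 = protocol B. H0: μ_1 = μ_2; H1: μ_1 < μ_2 (two-sample pooled-variance t-test, left-tailed).
s_p² = [(28−1)·10.2² + (40−1)·9.77²]/(28+40−2) = 98.9658
t = (42.5 − 44.3)/√[98.9658·(1/28 + 1/40)] = -0.734
df = n₁ + n₂ − 2 = 66
p-value = P(T ≤ -0.734) ≈ 0.2327
Since p ≈ 0.2327 > α = 0.025, fail to reject H0; the data do not provide sufficient evidence against H0.

t = -0.734, df = 66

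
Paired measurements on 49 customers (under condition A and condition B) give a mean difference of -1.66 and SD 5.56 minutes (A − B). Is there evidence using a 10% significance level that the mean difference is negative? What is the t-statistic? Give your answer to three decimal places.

-2.090

H0: μ_d = 0; H1: μ_d < 0 (paired t-test on the differences, left-tailed).
t = d̄/(s_d/√n) = -1.66/(5.56/√49) = -2.090
df = n − 1 = 48
p-value = P(T ≤ -2.090) ≈ 0.0210
Since p ≈ 0.0210 < α = 0.1, reject H0; the evidence is statistically significant.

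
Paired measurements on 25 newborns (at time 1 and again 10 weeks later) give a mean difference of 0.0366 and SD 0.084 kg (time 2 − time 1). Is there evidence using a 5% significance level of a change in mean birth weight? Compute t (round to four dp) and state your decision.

t = 2.1786; reject H0

H0: μ_d = 0; H1: μ_d ≠ 0 (paired t-test on the differences, two-sided).
t = d̄/(s_d/√n) = 0.0366/(0.084/√25) = 2.1786
df = n − 1 = 24
Two-sided p-value ≈ 0.039
Since p ≈ 0.039 < α = 0.05, reject H0; the data support H1.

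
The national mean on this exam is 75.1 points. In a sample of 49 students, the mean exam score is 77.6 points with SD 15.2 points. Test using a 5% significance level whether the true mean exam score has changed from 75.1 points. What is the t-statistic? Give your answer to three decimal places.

H0: μ = 75.1; H1: μ ≠ 75.1 (one-sample t-test, two-sided).
t = (x̄ − μ₀)/(s/√n) = (77.6 − 75.1)/(15.2/√49) = 1.151
df = n − 1 = 48
Two-sided p-value ≈ 0.255
Since p ≈ 0.255 > α = 0.05, fail to reject H0; the data do not provide sufficient evidence against H0.

1.151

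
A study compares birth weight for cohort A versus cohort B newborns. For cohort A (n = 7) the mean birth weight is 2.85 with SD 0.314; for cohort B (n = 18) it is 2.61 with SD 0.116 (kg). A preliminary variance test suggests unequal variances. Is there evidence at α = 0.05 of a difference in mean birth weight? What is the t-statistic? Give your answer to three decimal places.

1.971

Let group 1 = cohort A, group 2 = cohort B. H0: μ_1 = μ_2; H1: μ_1 ≠ μ_2 (Welch's two-sample t-test, two-sided).
t = (x̄_1 − x̄_2)/√(s_1²/n_1 + s_2²/n_2) = (2.85 − 2.61)/√(0.314²/7 + 0.116²/18) = 1.971
Welch–Satterthwaite df ≈ 6.65
Two-sided p-value ≈ 0.0916
Since p ≈ 0.0916 > α = 0.05, fail to reject H0; the evidence is not statistically significant.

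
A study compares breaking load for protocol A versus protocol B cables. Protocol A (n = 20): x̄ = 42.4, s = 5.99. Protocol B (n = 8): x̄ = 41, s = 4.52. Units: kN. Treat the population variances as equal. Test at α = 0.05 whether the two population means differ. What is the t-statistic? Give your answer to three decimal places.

Let group 1 = protocol A, group 2 = protocol B. H0: μ_1 = μ_2; H1: μ_1 ≠ μ_2 (two-sample pooled-variance t-test, two-sided).
s_p² = [(20−1)·5.99² + (8−1)·4.52²]/(20+8−2) = 31.7206
t = (42.4 − 41)/√[31.7206·(1/20 + 1/8)] = 0.594
df = n₁ + n₂ − 2 = 26
Two-sided p-value ≈ 0.5575
Since p ≈ 0.5575 > α = 0.05, fail to reject H0; the evidence is not statistically significant.

0.594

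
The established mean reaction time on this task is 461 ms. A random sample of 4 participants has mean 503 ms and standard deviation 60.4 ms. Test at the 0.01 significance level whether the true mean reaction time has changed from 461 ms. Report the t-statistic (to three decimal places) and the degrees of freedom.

t = 1.391, df = 3

H0: μ = 461; H1: μ ≠ 461 (one-sample t-test, two-sided).
t = (x̄ − μ₀)/(s/√n) = (503 − 461)/(60.4/√4) = 1.391
df = n − 1 = 3
Two-sided p-value ≈ 0.259
Since p ≈ 0.259 > α = 0.01, fail to reject H0; the evidence is not statistically significant.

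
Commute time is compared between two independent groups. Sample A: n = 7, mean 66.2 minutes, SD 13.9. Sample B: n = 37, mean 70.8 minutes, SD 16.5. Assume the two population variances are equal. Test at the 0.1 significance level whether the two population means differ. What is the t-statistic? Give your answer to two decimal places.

Let group 1 = sample A, group 2 = sample B. H0: μ_1 = μ_2; H1: μ_1 ≠ μ_2 (two-sample pooled-variance t-test, two-sided).
s_p² = [(7−1)·13.9² + (37−1)·16.5²]/(7+37−2) = 260.959
t = (66.2 − 70.8)/√[260.959·(1/7 + 1/37)] = -0.69
df = n₁ + n₂ − 2 = 42
Two-sided p-value ≈ 0.493
Since p ≈ 0.493 > α = 0.1, fail to reject H0; the data do not provide sufficient evidence against H0.

-0.69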